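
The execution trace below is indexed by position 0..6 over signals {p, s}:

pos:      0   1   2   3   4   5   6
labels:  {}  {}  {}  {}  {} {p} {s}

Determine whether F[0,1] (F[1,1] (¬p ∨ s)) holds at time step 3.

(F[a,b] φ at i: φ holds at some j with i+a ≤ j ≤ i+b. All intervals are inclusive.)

Check F[1,1] (¬p ∨ s) at each j in [3,4]:
  j=3: holds (witness at 4)
  j=4: fails (none in [5,5])
Found at j=3 → formula holds.

Yes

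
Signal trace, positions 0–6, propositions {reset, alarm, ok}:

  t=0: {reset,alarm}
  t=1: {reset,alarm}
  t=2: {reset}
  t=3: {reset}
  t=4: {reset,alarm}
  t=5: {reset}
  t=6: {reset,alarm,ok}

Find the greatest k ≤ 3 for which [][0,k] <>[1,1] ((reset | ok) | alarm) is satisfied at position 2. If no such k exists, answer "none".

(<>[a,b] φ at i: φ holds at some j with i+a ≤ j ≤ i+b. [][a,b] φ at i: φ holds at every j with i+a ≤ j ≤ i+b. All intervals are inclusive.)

<>[1,1] ((reset | ok) | alarm) must hold from j=2 onward; find where it first fails.
  j=2: holds
  j=3: holds
  j=4: holds
  j=5: holds
Holds through j=5; largest k = 3.

3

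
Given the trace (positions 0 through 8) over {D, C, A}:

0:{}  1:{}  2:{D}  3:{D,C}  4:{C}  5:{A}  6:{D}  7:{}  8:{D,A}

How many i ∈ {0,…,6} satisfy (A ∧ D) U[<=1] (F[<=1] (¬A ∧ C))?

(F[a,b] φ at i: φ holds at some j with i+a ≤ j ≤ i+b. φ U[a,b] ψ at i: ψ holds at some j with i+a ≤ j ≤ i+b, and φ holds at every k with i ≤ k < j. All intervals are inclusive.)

Evaluate at each i in [0,6]:
  i=0: ✗ (no rhs in [0,1])
  i=1: ✗ (lhs fails at k=1 before rhs at j=2)
  i=2: ✓ (rhs at j=2)
  i=3: ✓ (rhs at j=3)
  i=4: ✓ (rhs at j=4)
  i=5: ✗ (no rhs in [5,6])
  i=6: ✗ (no rhs in [6,7])
Positions where it holds: {2, 3, 4} → 3.

3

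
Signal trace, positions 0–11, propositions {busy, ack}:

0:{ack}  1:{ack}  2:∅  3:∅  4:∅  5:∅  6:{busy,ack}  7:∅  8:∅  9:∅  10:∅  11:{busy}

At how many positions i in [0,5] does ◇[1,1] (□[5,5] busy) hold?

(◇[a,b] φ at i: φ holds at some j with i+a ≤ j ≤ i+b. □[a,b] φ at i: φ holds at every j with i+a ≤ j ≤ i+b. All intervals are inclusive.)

Evaluate at each i in [0,5]:
  i=0: ✓ (witness j=1)
  i=1: ✗ (none in [2,2])
  i=2: ✗ (none in [3,3])
  i=3: ✗ (none in [4,4])
  i=4: ✗ (none in [5,5])
  i=5: ✓ (witness j=6)
Positions where it holds: {0, 5} → 2.

2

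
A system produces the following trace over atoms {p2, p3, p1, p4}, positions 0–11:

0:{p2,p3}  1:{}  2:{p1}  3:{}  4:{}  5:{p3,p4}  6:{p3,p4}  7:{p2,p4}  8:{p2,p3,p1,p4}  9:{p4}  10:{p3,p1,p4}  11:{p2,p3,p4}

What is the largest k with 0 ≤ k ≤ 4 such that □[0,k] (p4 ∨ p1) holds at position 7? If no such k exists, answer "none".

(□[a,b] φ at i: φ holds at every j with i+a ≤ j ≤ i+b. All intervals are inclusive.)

(p4 ∨ p1) must hold from j=7 onward; find where it first fails.
  j=7: holds
  j=8: holds
  j=9: holds
  j=10: holds
  j=11: holds
Holds through j=11; largest k = 4.

4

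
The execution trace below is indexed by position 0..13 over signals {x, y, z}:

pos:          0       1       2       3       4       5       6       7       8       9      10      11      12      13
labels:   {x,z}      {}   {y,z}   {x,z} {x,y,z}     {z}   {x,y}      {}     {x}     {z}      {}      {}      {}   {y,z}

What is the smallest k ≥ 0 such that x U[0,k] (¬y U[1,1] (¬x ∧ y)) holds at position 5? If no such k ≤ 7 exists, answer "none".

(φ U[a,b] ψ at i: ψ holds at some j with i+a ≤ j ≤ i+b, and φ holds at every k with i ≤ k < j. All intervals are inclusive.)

none

Need earliest j ≥ 5 with (¬y U[1,1] (¬x ∧ y)), and x at every k in [5,j-1].
  j=5: rhs fails.
  j=6: rhs fails.
  j=7: rhs fails.
  j=8: rhs fails.
  j=9: rhs fails.
  j=10: rhs fails.
  j=11: rhs fails.
  j=12: rhs holds but lhs fails at k=5.
No witness within the range → none.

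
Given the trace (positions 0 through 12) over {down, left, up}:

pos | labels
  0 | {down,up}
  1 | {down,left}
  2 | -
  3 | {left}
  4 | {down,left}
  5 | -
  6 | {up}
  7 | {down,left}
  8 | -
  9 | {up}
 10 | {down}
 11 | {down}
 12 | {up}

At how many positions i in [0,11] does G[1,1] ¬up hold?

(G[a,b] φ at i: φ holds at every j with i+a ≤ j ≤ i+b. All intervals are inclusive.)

9

Evaluate at each i in [0,11]:
  i=0: ✓ (all of [1,1])
  i=1: ✓ (all of [2,2])
  i=2: ✓ (all of [3,3])
  i=3: ✓ (all of [4,4])
  i=4: ✓ (all of [5,5])
  i=5: ✗ (fails at j=6)
  i=6: ✓ (all of [7,7])
  i=7: ✓ (all of [8,8])
  i=8: ✗ (fails at j=9)
  i=9: ✓ (all of [10,10])
  i=10: ✓ (all of [11,11])
  i=11: ✗ (fails at j=12)
Positions where it holds: {0, 1, 2, 3, 4, 6, 7, 9, 10} → 9.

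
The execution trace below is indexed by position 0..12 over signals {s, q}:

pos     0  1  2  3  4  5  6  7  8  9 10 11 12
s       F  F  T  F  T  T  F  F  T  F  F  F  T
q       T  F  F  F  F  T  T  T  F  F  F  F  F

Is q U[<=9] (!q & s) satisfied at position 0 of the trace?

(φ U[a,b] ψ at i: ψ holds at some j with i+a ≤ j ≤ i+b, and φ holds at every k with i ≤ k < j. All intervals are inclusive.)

Does not hold

Need some j in [0,9] with (!q & s), and q at every k in [0,j-1].
  j=0: (!q & s) false.
  j=1: (!q & s) false.
  j=2: (!q & s) holds, but q fails at k=1 → not this j.
  j=3: (!q & s) false.
  j=4: (!q & s) holds, but q fails at k=1 → not this j.
  j=5: (!q & s) false.
  j=6: (!q & s) false.
  j=7: (!q & s) false.
  j=8: (!q & s) holds, but q fails at k=1 → not this j.
  j=9: (!q & s) false.
No j in the window works → until fails.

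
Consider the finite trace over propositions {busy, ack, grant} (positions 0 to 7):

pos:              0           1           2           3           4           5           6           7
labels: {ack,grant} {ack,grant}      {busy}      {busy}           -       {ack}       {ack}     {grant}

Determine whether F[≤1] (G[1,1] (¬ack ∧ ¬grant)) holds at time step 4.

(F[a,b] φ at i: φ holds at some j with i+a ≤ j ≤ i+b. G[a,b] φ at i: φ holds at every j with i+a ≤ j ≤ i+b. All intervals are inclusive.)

False

Check G[1,1] (¬ack ∧ ¬grant) at each j in [4,5]:
  j=4: fails at 5
  j=5: fails at 6
No position in the window satisfies it → formula fails.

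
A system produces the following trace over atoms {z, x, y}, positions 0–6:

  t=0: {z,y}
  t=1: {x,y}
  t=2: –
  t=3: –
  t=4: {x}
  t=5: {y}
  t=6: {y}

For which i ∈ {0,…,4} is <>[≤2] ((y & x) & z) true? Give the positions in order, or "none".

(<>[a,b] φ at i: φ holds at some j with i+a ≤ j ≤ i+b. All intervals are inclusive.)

Evaluate at each i in [0,4]:
  i=0: ✗ (none in [0,2])
  i=1: ✗ (none in [1,3])
  i=2: ✗ (none in [2,4])
  i=3: ✗ (none in [3,5])
  i=4: ✗ (none in [4,6])

none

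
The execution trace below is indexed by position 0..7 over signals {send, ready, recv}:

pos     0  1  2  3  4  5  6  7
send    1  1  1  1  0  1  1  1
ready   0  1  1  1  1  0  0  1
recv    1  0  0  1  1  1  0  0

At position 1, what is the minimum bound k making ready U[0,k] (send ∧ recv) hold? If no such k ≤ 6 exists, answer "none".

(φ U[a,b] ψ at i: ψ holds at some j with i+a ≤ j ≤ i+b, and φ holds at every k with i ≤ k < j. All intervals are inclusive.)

2

Need earliest j ≥ 1 with (send ∧ recv), and ready at every k in [1,j-1].
  j=1: rhs fails.
  j=2: rhs fails.
  j=3: rhs holds; lhs holds on [1,2]. k = 2.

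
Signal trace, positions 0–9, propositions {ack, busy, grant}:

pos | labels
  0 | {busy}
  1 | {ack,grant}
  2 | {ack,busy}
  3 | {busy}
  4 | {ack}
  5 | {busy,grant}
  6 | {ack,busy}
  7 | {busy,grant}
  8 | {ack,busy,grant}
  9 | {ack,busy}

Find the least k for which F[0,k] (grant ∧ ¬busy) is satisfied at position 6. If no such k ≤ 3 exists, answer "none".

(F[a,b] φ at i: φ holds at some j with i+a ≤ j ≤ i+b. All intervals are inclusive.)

none

Scan j = 6,7,… for (grant ∧ ¬busy):
  j=6: fails
  j=7: fails
  j=8: fails
  j=9: fails
No j in [6,9] satisfies it → none.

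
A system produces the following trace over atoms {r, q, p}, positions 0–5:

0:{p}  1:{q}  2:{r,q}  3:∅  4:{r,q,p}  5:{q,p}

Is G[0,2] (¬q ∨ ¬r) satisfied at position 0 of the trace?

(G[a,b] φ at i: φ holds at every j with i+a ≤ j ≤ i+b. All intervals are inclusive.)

Check (¬q ∨ ¬r) at every j in [0,2]:
  j=0: true
  j=1: true
  j=2: false
Fails at j=2 → formula fails.

Does not hold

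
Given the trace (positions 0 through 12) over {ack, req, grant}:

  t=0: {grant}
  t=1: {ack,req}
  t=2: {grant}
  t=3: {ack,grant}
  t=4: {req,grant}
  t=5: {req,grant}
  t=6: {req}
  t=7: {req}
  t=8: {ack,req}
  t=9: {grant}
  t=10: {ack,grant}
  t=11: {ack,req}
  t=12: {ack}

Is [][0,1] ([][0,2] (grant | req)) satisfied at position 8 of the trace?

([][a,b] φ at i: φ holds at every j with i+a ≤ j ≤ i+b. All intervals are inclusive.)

Check [][0,2] (grant | req) at every j in [8,9]:
  j=8: holds on [8,10]
  j=9: holds on [9,11]
All positions satisfy it → formula holds.

True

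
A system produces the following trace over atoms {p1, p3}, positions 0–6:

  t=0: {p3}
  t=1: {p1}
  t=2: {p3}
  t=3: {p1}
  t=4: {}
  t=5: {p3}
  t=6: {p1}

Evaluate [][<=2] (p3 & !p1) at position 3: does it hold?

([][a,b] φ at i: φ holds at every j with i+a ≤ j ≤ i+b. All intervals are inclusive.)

No

Check (p3 & !p1) at every j in [3,5]:
  j=3: false
  j=4: false
  j=5: true
Fails at j=3 → formula fails.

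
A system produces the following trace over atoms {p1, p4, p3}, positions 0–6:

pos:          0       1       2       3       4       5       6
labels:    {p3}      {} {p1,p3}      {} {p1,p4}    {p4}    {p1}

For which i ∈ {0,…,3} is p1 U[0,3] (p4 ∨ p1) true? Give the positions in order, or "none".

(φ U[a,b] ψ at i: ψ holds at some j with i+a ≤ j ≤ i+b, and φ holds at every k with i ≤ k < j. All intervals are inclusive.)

Evaluate at each i in [0,3]:
  i=0: ✗ (lhs fails at k=0 before rhs at j=2)
  i=1: ✗ (lhs fails at k=1 before rhs at j=2)
  i=2: ✓ (rhs at j=2)
  i=3: ✗ (lhs fails at k=3 before rhs at j=4)

2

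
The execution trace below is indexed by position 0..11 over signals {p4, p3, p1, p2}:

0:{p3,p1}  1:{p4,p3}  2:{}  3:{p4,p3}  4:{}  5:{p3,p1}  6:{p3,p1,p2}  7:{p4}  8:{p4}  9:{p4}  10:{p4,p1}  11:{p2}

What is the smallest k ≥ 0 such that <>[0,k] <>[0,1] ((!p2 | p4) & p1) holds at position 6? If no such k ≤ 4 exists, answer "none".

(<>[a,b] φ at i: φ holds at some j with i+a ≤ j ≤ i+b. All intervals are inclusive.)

Scan j = 6,7,… for <>[0,1] ((!p2 | p4) & p1):
  j=6: fails
  j=7: fails
  j=8: fails
  j=9: holds
First hit at j=9, so smallest k = 9-6 = 3.

3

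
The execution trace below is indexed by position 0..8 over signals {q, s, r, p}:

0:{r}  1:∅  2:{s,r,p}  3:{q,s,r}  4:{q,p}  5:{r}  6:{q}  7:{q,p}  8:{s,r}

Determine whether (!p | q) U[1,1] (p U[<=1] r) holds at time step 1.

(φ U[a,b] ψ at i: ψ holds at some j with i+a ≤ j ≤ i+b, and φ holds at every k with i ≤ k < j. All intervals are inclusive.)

Need some j in [2,2] with (p U[<=1] r), and (!p | q) at every k in [1,j-1].
  j=2: (p U[<=1] r) holds; (!p | q) holds at every k in [1,1] → satisfied.

Holds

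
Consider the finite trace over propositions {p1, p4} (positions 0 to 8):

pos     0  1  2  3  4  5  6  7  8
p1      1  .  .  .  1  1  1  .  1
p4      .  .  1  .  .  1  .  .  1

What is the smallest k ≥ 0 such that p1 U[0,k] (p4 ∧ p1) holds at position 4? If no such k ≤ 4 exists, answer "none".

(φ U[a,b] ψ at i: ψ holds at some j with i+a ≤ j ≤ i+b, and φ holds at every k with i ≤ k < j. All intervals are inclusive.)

Need earliest j ≥ 4 with (p4 ∧ p1), and p1 at every k in [4,j-1].
  j=4: rhs fails.
  j=5: rhs holds; lhs holds on [4,4]. k = 1.

1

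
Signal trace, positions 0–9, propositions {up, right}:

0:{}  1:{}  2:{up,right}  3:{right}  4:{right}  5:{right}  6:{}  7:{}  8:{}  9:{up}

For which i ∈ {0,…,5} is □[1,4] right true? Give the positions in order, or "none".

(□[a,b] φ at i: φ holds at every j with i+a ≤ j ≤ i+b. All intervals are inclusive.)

1

Evaluate at each i in [0,5]:
  i=0: ✗ (fails at j=1)
  i=1: ✓ (all of [2,5])
  i=2: ✗ (fails at j=6)
  i=3: ✗ (fails at j=6)
  i=4: ✗ (fails at j=6)
  i=5: ✗ (fails at j=6)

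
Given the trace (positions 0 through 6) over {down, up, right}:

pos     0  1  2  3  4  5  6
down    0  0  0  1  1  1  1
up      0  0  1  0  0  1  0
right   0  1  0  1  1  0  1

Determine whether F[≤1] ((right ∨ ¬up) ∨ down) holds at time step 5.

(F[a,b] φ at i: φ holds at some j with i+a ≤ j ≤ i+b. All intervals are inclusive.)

Holds

Check ((right ∨ ¬up) ∨ down) at each j in [5,6]:
  j=5: true
  j=6: true
Found at j=5 → formula holds.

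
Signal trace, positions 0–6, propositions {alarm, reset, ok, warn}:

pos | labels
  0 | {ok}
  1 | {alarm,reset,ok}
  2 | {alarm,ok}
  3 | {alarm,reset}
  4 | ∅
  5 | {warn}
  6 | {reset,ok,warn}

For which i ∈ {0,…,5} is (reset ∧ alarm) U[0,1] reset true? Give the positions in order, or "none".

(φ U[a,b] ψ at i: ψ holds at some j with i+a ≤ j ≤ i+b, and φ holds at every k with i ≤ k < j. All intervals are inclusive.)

Evaluate at each i in [0,5]:
  i=0: ✗ (lhs fails at k=0 before rhs at j=1)
  i=1: ✓ (rhs at j=1)
  i=2: ✗ (lhs fails at k=2 before rhs at j=3)
  i=3: ✓ (rhs at j=3)
  i=4: ✗ (no rhs in [4,5])
  i=5: ✗ (lhs fails at k=5 before rhs at j=6)

1, 3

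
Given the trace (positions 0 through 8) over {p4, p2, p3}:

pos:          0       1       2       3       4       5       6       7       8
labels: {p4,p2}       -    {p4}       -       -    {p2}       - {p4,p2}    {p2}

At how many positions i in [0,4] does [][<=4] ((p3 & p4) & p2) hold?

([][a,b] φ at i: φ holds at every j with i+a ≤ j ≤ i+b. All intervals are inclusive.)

0

Evaluate at each i in [0,4]:
  i=0: ✗ (fails at j=0)
  i=1: ✗ (fails at j=1)
  i=2: ✗ (fails at j=2)
  i=3: ✗ (fails at j=3)
  i=4: ✗ (fails at j=4)
Positions where it holds: {} → 0.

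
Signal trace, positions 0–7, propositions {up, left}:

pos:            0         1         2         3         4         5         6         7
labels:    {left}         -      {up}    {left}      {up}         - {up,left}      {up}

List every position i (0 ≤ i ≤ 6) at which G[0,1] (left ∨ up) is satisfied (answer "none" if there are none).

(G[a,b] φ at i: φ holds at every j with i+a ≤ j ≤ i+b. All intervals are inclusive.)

2, 3, 6

Evaluate at each i in [0,6]:
  i=0: ✗ (fails at j=1)
  i=1: ✗ (fails at j=1)
  i=2: ✓ (all of [2,3])
  i=3: ✓ (all of [3,4])
  i=4: ✗ (fails at j=5)
  i=5: ✗ (fails at j=5)
  i=6: ✓ (all of [6,7])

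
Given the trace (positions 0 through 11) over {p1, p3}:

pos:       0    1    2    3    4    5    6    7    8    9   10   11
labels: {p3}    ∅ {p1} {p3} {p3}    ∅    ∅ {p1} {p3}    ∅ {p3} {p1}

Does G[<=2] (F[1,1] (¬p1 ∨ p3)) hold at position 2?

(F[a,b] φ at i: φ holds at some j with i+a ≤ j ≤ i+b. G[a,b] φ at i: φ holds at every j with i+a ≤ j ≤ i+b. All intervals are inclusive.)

True

Check F[1,1] (¬p1 ∨ p3) at every j in [2,4]:
  j=2: holds (witness at 3)
  j=3: holds (witness at 4)
  j=4: holds (witness at 5)
All positions satisfy it → formula holds.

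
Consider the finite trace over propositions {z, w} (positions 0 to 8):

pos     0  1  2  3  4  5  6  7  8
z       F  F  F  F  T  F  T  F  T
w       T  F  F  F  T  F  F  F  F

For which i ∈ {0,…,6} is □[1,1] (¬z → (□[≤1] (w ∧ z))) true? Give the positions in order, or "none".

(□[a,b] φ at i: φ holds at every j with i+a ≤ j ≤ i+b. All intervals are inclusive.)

Evaluate at each i in [0,6]:
  i=0: ✗ (fails at j=1)
  i=1: ✗ (fails at j=2)
  i=2: ✗ (fails at j=3)
  i=3: ✓ (all of [4,4])
  i=4: ✗ (fails at j=5)
  i=5: ✓ (all of [6,6])
  i=6: ✗ (fails at j=7)

3, 5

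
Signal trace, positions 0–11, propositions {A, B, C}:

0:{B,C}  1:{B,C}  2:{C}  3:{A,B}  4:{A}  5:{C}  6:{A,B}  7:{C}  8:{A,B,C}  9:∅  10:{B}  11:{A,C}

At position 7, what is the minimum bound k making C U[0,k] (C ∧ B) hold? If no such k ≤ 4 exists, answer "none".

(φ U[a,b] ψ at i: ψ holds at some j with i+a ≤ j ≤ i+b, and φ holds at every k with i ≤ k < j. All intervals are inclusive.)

Need earliest j ≥ 7 with (C ∧ B), and C at every k in [7,j-1].
  j=7: rhs fails.
  j=8: rhs holds; lhs holds on [7,7]. k = 1.

1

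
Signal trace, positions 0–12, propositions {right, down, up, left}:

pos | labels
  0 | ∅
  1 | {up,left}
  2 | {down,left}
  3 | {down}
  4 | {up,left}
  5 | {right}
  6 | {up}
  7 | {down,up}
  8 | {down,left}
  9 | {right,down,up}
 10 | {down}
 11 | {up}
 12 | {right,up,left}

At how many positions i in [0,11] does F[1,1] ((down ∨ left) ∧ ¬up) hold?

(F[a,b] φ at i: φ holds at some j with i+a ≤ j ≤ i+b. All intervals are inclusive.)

Evaluate at each i in [0,11]:
  i=0: ✗ (none in [1,1])
  i=1: ✓ (witness j=2)
  i=2: ✓ (witness j=3)
  i=3: ✗ (none in [4,4])
  i=4: ✗ (none in [5,5])
  i=5: ✗ (none in [6,6])
  i=6: ✗ (none in [7,7])
  i=7: ✓ (witness j=8)
  i=8: ✗ (none in [9,9])
  i=9: ✓ (witness j=10)
  i=10: ✗ (none in [11,11])
  i=11: ✗ (none in [12,12])
Positions where it holds: {1, 2, 7, 9} → 4.

4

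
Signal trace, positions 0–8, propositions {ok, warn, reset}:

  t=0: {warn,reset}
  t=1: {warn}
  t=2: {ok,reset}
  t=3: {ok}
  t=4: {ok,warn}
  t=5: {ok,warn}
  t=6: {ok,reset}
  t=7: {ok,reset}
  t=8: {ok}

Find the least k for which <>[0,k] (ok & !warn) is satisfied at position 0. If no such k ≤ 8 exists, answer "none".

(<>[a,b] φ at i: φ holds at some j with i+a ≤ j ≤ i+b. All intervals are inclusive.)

Scan j = 0,1,… for (ok & !warn):
  j=0: fails
  j=1: fails
  j=2: holds
First hit at j=2, so smallest k = 2-0 = 2.

2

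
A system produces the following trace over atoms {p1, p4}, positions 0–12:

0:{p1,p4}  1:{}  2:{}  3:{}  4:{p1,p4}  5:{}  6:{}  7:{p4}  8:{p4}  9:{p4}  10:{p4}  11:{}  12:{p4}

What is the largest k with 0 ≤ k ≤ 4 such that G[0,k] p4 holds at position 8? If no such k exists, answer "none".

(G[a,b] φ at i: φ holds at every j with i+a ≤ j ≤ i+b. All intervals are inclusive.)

2

p4 must hold from j=8 onward; find where it first fails.
  j=8: holds
  j=9: holds
  j=10: holds
  j=11: fails
Holds on [8,10], so largest k = 2.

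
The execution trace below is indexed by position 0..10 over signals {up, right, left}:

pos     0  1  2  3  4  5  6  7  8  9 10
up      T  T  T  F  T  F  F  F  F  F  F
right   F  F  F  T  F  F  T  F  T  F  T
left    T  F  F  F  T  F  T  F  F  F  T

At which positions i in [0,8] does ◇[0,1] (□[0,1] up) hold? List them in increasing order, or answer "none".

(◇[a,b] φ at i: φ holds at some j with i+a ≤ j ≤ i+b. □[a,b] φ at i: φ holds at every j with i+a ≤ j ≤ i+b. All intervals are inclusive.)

0, 1

Evaluate at each i in [0,8]:
  i=0: ✓ (witness j=0)
  i=1: ✓ (witness j=1)
  i=2: ✗ (none in [2,3])
  i=3: ✗ (none in [3,4])
  i=4: ✗ (none in [4,5])
  i=5: ✗ (none in [5,6])
  i=6: ✗ (none in [6,7])
  i=7: ✗ (none in [7,8])
  i=8: ✗ (none in [8,9])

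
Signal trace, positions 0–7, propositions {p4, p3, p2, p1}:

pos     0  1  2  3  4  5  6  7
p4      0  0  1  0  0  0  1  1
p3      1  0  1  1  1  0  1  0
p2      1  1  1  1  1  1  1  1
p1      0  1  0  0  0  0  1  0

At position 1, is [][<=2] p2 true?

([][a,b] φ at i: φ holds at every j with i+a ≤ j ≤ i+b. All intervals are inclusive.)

Check p2 at every j in [1,3]:
  j=1: true
  j=2: true
  j=3: true
All positions satisfy it → formula holds.

True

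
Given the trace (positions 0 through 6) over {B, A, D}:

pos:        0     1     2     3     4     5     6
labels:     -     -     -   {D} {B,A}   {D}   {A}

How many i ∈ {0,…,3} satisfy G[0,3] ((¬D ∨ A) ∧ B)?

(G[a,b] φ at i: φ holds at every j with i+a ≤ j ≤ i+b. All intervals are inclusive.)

0

Evaluate at each i in [0,3]:
  i=0: ✗ (fails at j=0)
  i=1: ✗ (fails at j=1)
  i=2: ✗ (fails at j=2)
  i=3: ✗ (fails at j=3)
Positions where it holds: {} → 0.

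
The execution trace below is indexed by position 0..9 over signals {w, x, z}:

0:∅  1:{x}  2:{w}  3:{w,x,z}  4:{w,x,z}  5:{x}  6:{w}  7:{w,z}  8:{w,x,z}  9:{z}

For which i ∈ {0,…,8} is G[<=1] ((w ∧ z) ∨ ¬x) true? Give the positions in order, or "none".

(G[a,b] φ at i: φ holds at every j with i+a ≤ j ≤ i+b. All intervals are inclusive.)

Evaluate at each i in [0,8]:
  i=0: ✗ (fails at j=1)
  i=1: ✗ (fails at j=1)
  i=2: ✓ (all of [2,3])
  i=3: ✓ (all of [3,4])
  i=4: ✗ (fails at j=5)
  i=5: ✗ (fails at j=5)
  i=6: ✓ (all of [6,7])
  i=7: ✓ (all of [7,8])
  i=8: ✓ (all of [8,9])

2, 3, 6, 7, 8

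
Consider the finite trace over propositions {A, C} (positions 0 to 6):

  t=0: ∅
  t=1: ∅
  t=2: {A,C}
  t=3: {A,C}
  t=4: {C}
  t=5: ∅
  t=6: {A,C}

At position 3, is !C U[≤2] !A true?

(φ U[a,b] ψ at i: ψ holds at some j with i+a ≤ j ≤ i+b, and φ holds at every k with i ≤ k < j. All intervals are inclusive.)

Need some j in [3,5] with !A, and !C at every k in [3,j-1].
  j=3: !A false.
  j=4: !A holds, but !C fails at k=3 → not this j.
  j=5: !A holds, but !C fails at k=3 → not this j.
No j in the window works → until fails.

No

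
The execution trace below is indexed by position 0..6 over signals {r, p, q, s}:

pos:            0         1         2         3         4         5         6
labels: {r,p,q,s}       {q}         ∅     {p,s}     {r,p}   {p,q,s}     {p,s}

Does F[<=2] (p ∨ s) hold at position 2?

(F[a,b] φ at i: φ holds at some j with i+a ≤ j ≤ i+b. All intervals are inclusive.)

Holds

Check (p ∨ s) at each j in [2,4]:
  j=2: false
  j=3: true
  j=4: true
Found at j=3 → formula holds.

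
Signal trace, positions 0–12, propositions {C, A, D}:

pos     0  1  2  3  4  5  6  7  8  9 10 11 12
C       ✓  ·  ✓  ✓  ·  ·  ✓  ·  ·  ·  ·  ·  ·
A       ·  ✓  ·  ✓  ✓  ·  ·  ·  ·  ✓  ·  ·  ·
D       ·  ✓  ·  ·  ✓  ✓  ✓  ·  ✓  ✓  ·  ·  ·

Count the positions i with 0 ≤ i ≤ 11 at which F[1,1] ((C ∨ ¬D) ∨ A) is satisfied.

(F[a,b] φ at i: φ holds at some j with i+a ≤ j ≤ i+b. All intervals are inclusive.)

Evaluate at each i in [0,11]:
  i=0: ✓ (witness j=1)
  i=1: ✓ (witness j=2)
  i=2: ✓ (witness j=3)
  i=3: ✓ (witness j=4)
  i=4: ✗ (none in [5,5])
  i=5: ✓ (witness j=6)
  i=6: ✓ (witness j=7)
  i=7: ✗ (none in [8,8])
  i=8: ✓ (witness j=9)
  i=9: ✓ (witness j=10)
  i=10: ✓ (witness j=11)
  i=11: ✓ (witness j=12)
Positions where it holds: {0, 1, 2, 3, 5, 6, 8, 9, 10, 11} → 10.

10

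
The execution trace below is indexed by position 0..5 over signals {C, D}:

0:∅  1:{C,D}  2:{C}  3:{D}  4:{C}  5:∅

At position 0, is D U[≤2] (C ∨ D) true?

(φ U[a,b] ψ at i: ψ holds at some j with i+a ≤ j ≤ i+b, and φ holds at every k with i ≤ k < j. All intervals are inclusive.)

False

Need some j in [0,2] with (C ∨ D), and D at every k in [0,j-1].
  j=0: (C ∨ D) false.
  j=1: (C ∨ D) holds, but D fails at k=0 → not this j.
  j=2: (C ∨ D) holds, but D fails at k=0 → not this j.
No j in the window works → until fails.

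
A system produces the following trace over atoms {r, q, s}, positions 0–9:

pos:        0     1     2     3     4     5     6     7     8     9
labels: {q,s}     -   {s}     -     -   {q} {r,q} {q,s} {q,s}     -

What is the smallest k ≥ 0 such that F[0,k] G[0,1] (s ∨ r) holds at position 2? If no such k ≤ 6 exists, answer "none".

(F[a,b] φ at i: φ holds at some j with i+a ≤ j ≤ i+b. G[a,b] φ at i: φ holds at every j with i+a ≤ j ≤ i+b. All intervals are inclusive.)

Scan j = 2,3,… for G[0,1] (s ∨ r):
  j=2: fails
  j=3: fails
  j=4: fails
  j=5: fails
  j=6: holds
First hit at j=6, so smallest k = 6-2 = 4.

4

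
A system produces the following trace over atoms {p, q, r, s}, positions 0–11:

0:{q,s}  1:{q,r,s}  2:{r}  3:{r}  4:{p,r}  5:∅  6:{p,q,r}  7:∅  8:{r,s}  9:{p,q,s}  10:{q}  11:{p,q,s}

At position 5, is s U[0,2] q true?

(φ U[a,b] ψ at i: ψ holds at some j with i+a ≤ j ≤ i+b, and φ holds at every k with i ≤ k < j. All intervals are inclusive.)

False

Need some j in [5,7] with q, and s at every k in [5,j-1].
  j=5: q false.
  j=6: q holds, but s fails at k=5 → not this j.
  j=7: q false.
No j in the window works → until fails.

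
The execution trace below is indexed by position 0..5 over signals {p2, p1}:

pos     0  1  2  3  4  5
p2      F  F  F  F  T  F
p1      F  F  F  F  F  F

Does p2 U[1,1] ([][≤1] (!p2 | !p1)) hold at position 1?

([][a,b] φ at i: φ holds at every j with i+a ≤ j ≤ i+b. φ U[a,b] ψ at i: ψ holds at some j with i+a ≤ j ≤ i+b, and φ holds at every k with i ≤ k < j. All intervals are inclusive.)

Need some j in [2,2] with [][≤1] (!p2 | !p1), and p2 at every k in [1,j-1].
  j=2: [][≤1] (!p2 | !p1) holds, but p2 fails at k=1 → not this j.
No j in the window works → until fails.

False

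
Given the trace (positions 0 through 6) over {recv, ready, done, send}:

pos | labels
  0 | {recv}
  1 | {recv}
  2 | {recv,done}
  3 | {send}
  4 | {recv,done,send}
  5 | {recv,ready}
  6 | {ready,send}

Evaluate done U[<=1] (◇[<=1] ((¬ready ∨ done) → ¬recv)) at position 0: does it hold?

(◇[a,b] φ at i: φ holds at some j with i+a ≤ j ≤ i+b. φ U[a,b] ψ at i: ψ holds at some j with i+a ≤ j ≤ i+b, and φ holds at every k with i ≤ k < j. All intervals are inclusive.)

No

Need some j in [0,1] with ◇[<=1] ((¬ready ∨ done) → ¬recv), and done at every k in [0,j-1].
  j=0: ◇[<=1] ((¬ready ∨ done) → ¬recv) — fails (none in [0,1]).
  j=1: ◇[<=1] ((¬ready ∨ done) → ¬recv) — fails (none in [1,2]).
No j in the window works → until fails.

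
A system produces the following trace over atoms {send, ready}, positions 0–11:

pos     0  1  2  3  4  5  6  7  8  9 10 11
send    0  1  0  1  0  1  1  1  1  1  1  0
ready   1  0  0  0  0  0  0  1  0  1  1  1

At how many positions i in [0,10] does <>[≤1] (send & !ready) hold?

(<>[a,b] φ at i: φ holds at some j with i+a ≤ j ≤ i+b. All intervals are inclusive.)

Evaluate at each i in [0,10]:
  i=0: ✓ (witness j=1)
  i=1: ✓ (witness j=1)
  i=2: ✓ (witness j=3)
  i=3: ✓ (witness j=3)
  i=4: ✓ (witness j=5)
  i=5: ✓ (witness j=5)
  i=6: ✓ (witness j=6)
  i=7: ✓ (witness j=8)
  i=8: ✓ (witness j=8)
  i=9: ✗ (none in [9,10])
  i=10: ✗ (none in [10,11])
Positions where it holds: {0, 1, 2, 3, 4, 5, 6, 7, 8} → 9.

9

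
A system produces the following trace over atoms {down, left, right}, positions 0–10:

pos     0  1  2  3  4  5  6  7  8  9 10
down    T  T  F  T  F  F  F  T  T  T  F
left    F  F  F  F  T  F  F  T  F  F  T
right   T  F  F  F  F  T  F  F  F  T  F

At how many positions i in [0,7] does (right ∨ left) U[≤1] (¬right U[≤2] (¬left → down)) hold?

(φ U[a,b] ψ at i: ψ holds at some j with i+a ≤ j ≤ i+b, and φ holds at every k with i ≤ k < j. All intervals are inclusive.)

8

Evaluate at each i in [0,7]:
  i=0: ✓ (rhs at j=0)
  i=1: ✓ (rhs at j=1)
  i=2: ✓ (rhs at j=2)
  i=3: ✓ (rhs at j=3)
  i=4: ✓ (rhs at j=4)
  i=5: ✓ (rhs at j=6; lhs holds on [5,5])
  i=6: ✓ (rhs at j=6)
  i=7: ✓ (rhs at j=7)
Positions where it holds: {0, 1, 2, 3, 4, 5, 6, 7} → 8.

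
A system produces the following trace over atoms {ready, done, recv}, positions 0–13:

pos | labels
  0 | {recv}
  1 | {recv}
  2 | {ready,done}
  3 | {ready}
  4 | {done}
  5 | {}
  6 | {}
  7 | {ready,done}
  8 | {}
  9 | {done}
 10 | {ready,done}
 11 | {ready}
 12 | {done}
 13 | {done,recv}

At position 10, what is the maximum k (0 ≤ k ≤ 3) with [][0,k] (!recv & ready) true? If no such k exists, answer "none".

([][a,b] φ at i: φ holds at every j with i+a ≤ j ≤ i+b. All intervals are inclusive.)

(!recv & ready) must hold from j=10 onward; find where it first fails.
  j=10: holds
  j=11: holds
  j=12: fails
Holds on [10,11], so largest k = 1.

1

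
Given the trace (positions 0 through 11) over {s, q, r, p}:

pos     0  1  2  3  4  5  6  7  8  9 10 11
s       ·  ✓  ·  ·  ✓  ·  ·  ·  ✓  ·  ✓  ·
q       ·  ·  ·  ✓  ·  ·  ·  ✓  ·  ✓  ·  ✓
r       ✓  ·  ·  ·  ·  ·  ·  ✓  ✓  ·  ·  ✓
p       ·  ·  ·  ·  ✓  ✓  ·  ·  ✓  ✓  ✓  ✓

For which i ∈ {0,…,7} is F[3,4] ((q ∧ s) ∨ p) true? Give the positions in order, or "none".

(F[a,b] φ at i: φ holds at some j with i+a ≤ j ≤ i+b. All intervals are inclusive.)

Evaluate at each i in [0,7]:
  i=0: ✓ (witness j=4)
  i=1: ✓ (witness j=4)
  i=2: ✓ (witness j=5)
  i=3: ✗ (none in [6,7])
  i=4: ✓ (witness j=8)
  i=5: ✓ (witness j=8)
  i=6: ✓ (witness j=9)
  i=7: ✓ (witness j=10)

0, 1, 2, 4, 5, 6, 7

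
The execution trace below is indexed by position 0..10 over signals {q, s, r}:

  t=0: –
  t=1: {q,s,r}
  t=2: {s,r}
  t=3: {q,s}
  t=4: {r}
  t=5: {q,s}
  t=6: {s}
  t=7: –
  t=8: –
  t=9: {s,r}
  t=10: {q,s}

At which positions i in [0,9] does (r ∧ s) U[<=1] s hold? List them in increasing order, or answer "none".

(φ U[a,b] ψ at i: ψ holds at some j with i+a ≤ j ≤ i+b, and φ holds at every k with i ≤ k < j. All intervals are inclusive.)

1, 2, 3, 5, 6, 9

Evaluate at each i in [0,9]:
  i=0: ✗ (lhs fails at k=0 before rhs at j=1)
  i=1: ✓ (rhs at j=1)
  i=2: ✓ (rhs at j=2)
  i=3: ✓ (rhs at j=3)
  i=4: ✗ (lhs fails at k=4 before rhs at j=5)
  i=5: ✓ (rhs at j=5)
  i=6: ✓ (rhs at j=6)
  i=7: ✗ (no rhs in [7,8])
  i=8: ✗ (lhs fails at k=8 before rhs at j=9)
  i=9: ✓ (rhs at j=9)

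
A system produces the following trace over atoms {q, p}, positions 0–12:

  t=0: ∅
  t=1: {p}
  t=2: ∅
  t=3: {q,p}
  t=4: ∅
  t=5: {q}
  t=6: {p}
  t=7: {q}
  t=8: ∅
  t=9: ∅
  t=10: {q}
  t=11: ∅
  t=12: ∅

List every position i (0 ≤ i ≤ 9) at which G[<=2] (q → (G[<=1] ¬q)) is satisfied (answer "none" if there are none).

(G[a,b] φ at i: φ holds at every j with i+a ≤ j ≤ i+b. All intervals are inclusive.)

Evaluate at each i in [0,9]:
  i=0: ✓ (all of [0,2])
  i=1: ✗ (fails at j=3)
  i=2: ✗ (fails at j=3)
  i=3: ✗ (fails at j=3)
  i=4: ✗ (fails at j=5)
  i=5: ✗ (fails at j=5)
  i=6: ✗ (fails at j=7)
  i=7: ✗ (fails at j=7)
  i=8: ✗ (fails at j=10)
  i=9: ✗ (fails at j=10)

0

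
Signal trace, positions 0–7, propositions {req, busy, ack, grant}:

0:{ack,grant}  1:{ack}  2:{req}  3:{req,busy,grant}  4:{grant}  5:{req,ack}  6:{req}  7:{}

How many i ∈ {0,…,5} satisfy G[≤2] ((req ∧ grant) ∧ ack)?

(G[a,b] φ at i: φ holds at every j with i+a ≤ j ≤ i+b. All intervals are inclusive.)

Evaluate at each i in [0,5]:
  i=0: ✗ (fails at j=0)
  i=1: ✗ (fails at j=1)
  i=2: ✗ (fails at j=2)
  i=3: ✗ (fails at j=3)
  i=4: ✗ (fails at j=4)
  i=5: ✗ (fails at j=5)
Positions where it holds: {} → 0.

0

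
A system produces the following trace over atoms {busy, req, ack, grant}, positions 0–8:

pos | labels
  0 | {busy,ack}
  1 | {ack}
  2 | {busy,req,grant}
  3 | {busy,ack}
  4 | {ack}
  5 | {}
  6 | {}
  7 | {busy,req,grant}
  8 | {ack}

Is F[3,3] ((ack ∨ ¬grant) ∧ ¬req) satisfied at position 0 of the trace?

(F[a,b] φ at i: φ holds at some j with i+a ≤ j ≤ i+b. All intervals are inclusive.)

True

Check ((ack ∨ ¬grant) ∧ ¬req) at each j in [3,3]:
  j=3: true
Found at j=3 → formula holds.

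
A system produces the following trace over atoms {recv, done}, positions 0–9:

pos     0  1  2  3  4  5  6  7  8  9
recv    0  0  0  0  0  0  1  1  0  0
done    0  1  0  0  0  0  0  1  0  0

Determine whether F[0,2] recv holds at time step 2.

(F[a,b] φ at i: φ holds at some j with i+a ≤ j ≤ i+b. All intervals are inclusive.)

Check recv at each j in [2,4]:
  j=2: false
  j=3: false
  j=4: false
No position in the window satisfies it → formula fails.

Does not hold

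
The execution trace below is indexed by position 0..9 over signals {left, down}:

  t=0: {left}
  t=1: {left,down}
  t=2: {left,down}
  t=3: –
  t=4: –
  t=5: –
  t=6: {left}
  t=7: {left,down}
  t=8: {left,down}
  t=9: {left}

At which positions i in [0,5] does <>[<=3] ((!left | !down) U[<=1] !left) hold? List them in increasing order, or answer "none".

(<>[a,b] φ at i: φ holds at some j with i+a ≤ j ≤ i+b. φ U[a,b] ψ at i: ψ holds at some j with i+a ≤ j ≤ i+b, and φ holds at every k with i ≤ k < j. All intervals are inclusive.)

Evaluate at each i in [0,5]:
  i=0: ✓ (witness j=3)
  i=1: ✓ (witness j=3)
  i=2: ✓ (witness j=3)
  i=3: ✓ (witness j=3)
  i=4: ✓ (witness j=4)
  i=5: ✓ (witness j=5)

0, 1, 2, 3, 4, 5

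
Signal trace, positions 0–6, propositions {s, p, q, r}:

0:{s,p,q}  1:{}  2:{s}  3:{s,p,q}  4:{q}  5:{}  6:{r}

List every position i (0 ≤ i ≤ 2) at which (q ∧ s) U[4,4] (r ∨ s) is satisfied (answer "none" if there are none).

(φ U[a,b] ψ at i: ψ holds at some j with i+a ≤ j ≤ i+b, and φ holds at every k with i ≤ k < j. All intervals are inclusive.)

none

Evaluate at each i in [0,2]:
  i=0: ✗ (no rhs in [4,4])
  i=1: ✗ (no rhs in [5,5])
  i=2: ✗ (lhs fails at k=2 before rhs at j=6)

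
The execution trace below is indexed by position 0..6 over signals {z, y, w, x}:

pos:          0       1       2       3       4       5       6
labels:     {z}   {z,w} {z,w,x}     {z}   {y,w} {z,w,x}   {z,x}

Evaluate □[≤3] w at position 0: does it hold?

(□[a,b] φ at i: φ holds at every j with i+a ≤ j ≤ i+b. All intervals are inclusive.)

Does not hold

Check w at every j in [0,3]:
  j=0: false
  j=1: true
  j=2: true
  j=3: false
Fails at j=0 → formula fails.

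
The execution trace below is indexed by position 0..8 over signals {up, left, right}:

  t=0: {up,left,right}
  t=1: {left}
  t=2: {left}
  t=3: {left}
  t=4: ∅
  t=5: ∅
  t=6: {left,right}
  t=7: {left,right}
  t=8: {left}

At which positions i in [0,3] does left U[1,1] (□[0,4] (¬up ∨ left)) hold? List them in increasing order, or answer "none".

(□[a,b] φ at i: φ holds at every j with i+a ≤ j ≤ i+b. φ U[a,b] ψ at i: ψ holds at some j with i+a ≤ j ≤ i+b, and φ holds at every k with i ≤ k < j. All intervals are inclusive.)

0, 1, 2, 3

Evaluate at each i in [0,3]:
  i=0: ✓ (rhs at j=1; lhs holds on [0,0])
  i=1: ✓ (rhs at j=2; lhs holds on [1,1])
  i=2: ✓ (rhs at j=3; lhs holds on [2,2])
  i=3: ✓ (rhs at j=4; lhs holds on [3,3])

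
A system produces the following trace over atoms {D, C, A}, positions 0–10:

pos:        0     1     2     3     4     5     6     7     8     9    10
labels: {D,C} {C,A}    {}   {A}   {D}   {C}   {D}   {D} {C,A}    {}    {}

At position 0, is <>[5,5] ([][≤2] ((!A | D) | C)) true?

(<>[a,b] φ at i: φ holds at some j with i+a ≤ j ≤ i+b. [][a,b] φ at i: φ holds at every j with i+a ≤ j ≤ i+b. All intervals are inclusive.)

Check [][≤2] ((!A | D) | C) at each j in [5,5]:
  j=5: holds on [5,7]
Found at j=5 → formula holds.

Holds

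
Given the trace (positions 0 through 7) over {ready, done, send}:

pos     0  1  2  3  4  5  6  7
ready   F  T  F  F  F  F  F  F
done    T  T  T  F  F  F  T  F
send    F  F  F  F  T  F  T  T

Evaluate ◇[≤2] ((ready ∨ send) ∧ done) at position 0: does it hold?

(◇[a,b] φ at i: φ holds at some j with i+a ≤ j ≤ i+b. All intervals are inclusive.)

Check ((ready ∨ send) ∧ done) at each j in [0,2]:
  j=0: false
  j=1: true
  j=2: false
Found at j=1 → formula holds.

Yes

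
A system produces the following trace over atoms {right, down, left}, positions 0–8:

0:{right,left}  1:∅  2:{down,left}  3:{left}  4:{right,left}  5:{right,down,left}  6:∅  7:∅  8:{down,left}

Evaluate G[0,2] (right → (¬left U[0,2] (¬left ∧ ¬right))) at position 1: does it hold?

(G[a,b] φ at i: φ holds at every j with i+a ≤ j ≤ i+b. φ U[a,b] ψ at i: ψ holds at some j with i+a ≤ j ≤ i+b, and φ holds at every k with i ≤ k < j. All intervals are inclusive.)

Check (right → (¬left U[0,2] (¬left ∧ ¬right))) at every j in [1,3]:
  j=1: antecedent false → ✓
  j=2: antecedent false → ✓
  j=3: antecedent false → ✓
All positions satisfy it → formula holds.

True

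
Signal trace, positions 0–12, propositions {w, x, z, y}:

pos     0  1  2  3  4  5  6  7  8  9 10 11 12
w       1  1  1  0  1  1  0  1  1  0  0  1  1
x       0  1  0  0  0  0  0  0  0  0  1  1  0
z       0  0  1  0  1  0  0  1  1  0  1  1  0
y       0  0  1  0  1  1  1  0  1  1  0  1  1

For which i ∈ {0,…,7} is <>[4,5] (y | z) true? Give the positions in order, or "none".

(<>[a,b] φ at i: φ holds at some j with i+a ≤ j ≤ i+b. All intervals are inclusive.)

0, 1, 2, 3, 4, 5, 6, 7

Evaluate at each i in [0,7]:
  i=0: ✓ (witness j=4)
  i=1: ✓ (witness j=5)
  i=2: ✓ (witness j=6)
  i=3: ✓ (witness j=7)
  i=4: ✓ (witness j=8)
  i=5: ✓ (witness j=9)
  i=6: ✓ (witness j=10)
  i=7: ✓ (witness j=11)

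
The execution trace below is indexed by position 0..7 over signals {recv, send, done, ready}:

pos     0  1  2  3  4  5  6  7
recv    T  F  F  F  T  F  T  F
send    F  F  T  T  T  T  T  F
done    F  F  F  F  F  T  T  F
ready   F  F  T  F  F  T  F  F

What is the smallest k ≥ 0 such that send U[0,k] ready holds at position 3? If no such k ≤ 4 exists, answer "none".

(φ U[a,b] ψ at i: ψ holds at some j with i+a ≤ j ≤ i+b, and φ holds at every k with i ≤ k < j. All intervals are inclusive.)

Need earliest j ≥ 3 with ready, and send at every k in [3,j-1].
  j=3: rhs fails.
  j=4: rhs fails.
  j=5: rhs holds; lhs holds on [3,4]. k = 2.

2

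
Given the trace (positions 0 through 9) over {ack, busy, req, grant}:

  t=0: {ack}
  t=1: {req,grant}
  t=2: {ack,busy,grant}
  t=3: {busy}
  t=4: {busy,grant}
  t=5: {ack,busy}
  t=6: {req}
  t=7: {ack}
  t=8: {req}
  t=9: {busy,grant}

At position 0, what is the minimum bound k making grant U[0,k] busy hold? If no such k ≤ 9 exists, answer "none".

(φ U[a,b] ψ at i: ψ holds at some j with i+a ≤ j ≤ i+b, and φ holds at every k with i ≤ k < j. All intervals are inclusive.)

Need earliest j ≥ 0 with busy, and grant at every k in [0,j-1].
  j=0: rhs fails.
  j=1: rhs fails.
  j=2: rhs holds but lhs fails at k=0.
  j=3: rhs holds but lhs fails at k=0.
  j=4: rhs holds but lhs fails at k=0.
  j=5: rhs holds but lhs fails at k=0.
  j=6: rhs fails.
  j=7: rhs fails.
  j=8: rhs fails.
  j=9: rhs holds but lhs fails at k=0.
No witness within the range → none.

none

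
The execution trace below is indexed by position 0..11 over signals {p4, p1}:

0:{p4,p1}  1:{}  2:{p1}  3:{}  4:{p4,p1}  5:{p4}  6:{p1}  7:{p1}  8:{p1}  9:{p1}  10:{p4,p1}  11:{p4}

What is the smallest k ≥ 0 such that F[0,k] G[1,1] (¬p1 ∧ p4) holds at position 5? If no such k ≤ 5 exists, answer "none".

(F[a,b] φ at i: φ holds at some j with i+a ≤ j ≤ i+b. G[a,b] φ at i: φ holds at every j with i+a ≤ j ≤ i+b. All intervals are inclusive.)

Scan j = 5,6,… for G[1,1] (¬p1 ∧ p4):
  j=5: fails
  j=6: fails
  j=7: fails
  j=8: fails
  j=9: fails
  j=10: holds
First hit at j=10, so smallest k = 10-5 = 5.

5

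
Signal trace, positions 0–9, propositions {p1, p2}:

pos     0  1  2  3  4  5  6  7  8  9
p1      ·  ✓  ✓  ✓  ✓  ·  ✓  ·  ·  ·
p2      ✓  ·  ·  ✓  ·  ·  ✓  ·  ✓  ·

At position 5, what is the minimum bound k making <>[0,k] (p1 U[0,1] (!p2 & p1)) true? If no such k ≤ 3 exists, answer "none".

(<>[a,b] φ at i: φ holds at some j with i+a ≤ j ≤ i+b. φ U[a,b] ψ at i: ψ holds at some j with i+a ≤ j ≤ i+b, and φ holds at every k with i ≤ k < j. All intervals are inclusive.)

none

Scan j = 5,6,… for (p1 U[0,1] (!p2 & p1)):
  j=5: fails
  j=6: fails
  j=7: fails
  j=8: fails
No j in [5,8] satisfies it → none.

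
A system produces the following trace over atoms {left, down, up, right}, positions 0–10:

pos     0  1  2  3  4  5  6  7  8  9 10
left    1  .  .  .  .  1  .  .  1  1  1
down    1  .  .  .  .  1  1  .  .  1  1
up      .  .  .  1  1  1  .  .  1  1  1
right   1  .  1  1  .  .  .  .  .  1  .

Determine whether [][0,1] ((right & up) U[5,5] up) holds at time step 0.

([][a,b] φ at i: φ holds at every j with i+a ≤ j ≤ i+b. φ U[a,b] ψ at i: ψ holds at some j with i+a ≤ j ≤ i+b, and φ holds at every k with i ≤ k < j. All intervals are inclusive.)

Check ((right & up) U[5,5] up) at every j in [0,1]:
  j=0: fails
  j=1: fails
Fails at j=0 → formula fails.

False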